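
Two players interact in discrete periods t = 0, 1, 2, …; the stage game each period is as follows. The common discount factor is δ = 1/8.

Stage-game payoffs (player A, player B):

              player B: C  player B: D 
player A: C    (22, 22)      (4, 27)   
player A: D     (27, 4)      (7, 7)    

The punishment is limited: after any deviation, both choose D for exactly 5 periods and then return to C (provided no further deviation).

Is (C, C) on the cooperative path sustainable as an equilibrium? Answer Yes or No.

A one-shot deviation gives 27 now, then 7 for 5 periods, then back to 22.
Gain from deviating: (27−22) today; loss: (22−7) in each of the next 5 periods.
No-deviation condition: (22−7)(δ+…+δ^5) ≥ 27−22, i.e. δ+…+δ^5 ≥ 1/3.
At δ = 1/8: δ+…+δ^5 = 0.1429 < 0.3333.
So cooperation is not sustainable.

No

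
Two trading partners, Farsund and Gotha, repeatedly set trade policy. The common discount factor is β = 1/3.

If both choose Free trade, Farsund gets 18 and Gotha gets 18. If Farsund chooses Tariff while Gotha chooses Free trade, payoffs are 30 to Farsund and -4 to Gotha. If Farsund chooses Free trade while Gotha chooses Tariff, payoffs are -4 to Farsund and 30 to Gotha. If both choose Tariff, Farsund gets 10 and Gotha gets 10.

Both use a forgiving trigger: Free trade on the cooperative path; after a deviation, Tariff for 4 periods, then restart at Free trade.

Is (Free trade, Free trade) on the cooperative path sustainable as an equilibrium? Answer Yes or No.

No

IC: β+…+β^4 ≥ (30−18)/(18−10) = 3/2.
At β = 1/3: partial sum = 0.4938 < 1.5000. Cooperation not sustainable.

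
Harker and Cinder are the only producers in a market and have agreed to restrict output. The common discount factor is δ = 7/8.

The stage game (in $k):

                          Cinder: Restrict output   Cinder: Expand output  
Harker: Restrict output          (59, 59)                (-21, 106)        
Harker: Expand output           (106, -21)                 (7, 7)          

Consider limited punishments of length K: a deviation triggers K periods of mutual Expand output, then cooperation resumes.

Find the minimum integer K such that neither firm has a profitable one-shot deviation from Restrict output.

2

Need Σ_{k=1}^{K} δ^k ≥ (106−59)/(59−7) = 0.9038 at δ = 7/8.
At K = 1 the sum is 0.8750 < 0.9038; at K = 2 it is 1.6406 ≥ 0.9038.
So the minimum punishment length is K = 2.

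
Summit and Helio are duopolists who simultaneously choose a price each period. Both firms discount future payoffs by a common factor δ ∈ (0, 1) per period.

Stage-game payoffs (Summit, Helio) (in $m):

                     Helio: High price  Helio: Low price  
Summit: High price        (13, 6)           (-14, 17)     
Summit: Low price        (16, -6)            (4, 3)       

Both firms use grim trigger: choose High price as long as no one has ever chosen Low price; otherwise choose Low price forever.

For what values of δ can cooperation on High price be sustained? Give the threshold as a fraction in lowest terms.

Summit: cooperation gives 13 each period; deviation gives 16 once then 4 forever.
  13/(1−δ) ≥ 16 + 4δ/(1−δ) ⇒ δ ≥ 3/12 = 1/4.
Helio: cooperation gives 6 each period; deviation gives 17 once then 3 forever.
  δ ≥ 11/14.
Both must hold, so the binding constraint is Helio's: δ ≥ 11/14.

11/14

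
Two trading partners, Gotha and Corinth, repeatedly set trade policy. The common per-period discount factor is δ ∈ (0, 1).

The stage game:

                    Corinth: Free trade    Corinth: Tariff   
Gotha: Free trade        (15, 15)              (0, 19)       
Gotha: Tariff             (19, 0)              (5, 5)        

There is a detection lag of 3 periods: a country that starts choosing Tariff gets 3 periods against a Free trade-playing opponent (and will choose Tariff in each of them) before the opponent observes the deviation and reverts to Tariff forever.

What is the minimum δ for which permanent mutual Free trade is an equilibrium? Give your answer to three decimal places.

A deviator earns 19 for 3 periods, then 5 forever; cooperating earns 15 forever. Multiplying the IC by (1−δ):
15 ≥ 19(1−δ^3) + 5δ^3, so 14·δ^3 ≥ 4 and δ^3 ≥ 2/7.
δ ≥ (2/7)^(1/3) ≈ 0.659.

0.659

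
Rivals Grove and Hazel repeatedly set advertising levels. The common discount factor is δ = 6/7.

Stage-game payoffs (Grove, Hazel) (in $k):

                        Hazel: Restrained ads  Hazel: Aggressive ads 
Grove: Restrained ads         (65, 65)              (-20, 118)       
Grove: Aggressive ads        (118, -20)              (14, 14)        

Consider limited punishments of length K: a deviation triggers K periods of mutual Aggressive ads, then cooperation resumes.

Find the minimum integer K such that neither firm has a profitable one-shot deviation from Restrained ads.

No profitable deviation requires (65−14)(δ+…+δ^K) ≥ 118−65, i.e. δ+…+δ^K ≥ 53/51 ≈ 1.0392.
With δ = 6/7, the partial sums are K=1: 0.8571, K=2: 1.5918.
K = 2 is the first length at which the sum reaches 1.0392.

2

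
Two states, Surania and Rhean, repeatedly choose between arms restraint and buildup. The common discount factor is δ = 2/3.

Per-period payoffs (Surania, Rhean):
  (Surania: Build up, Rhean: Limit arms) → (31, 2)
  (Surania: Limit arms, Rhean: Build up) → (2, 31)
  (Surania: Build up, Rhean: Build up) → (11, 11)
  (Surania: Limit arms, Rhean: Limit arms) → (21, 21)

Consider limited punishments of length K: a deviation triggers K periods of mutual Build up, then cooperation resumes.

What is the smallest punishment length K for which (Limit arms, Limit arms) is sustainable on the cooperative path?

No profitable deviation requires (21−11)(δ+…+δ^K) ≥ 31−21, i.e. δ+…+δ^K ≥ 1 ≈ 1.0000.
With δ = 2/3, the partial sums are K=1: 0.6667, K=2: 1.1111.
K = 2 is the first length at which the sum reaches 1.0000.

2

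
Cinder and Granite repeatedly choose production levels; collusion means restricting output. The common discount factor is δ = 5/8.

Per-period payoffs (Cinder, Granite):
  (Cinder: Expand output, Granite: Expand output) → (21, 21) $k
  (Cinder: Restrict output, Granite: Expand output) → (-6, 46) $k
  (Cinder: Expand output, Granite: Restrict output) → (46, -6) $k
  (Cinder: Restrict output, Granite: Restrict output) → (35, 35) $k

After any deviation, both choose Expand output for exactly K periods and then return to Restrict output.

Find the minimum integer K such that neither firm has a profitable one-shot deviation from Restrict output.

Need Σ_{k=1}^{K} δ^k ≥ (46−35)/(35−21) = 0.7857 at δ = 5/8.
At K = 1 the sum is 0.6250 < 0.7857; at K = 2 it is 1.0156 ≥ 0.7857.
So the minimum punishment length is K = 2.

2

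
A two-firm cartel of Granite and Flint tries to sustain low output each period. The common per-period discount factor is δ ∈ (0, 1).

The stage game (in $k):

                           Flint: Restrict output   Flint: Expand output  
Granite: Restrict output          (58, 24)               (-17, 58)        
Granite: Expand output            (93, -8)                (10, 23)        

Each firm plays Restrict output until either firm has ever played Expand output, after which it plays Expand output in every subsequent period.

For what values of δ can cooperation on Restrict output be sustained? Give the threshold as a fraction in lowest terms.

For Granite: deviation gain 93−58 = 35, per-period punishment loss 58−10 = 48. IC gives δ ≥ 35/83.
For Flint: gain 34, loss 1 per period, so δ ≥ 34/35.
The tighter constraint is Flint's, so cooperation needs δ ≥ 34/35.

34/35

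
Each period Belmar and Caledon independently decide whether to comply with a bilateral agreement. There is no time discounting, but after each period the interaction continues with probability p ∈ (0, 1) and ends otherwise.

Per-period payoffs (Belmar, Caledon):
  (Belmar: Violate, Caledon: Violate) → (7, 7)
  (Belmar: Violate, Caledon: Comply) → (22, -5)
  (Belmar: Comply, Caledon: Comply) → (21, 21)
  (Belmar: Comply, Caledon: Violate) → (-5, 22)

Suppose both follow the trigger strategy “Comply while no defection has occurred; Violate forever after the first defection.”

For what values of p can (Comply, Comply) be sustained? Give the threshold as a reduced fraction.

1/15

Expected cooperation value is 21 + p·21 + p²·21 + … = 21/(1−p); deviation gives 22 + p·7/(1−p).
21 ≥ 22(1−p) + 7p ⇒ 15p ≥ 1 ⇒ p ≥ 1/15.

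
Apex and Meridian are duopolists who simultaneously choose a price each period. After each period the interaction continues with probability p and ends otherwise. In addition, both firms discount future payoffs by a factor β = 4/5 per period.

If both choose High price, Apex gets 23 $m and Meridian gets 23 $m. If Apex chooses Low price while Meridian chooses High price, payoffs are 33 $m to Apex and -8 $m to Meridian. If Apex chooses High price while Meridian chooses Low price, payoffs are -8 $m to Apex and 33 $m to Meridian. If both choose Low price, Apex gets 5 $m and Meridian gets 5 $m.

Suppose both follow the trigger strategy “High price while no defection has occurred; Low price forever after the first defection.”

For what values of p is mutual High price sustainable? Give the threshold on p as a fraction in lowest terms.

With continuation probability p and discount β, the effective per-period discount factor is βp.
Grim-trigger IC: βp ≥ (33−23)/(33−5) = 5/14.
So p ≥ (5/14)/(4/5) = 25/56.

25/56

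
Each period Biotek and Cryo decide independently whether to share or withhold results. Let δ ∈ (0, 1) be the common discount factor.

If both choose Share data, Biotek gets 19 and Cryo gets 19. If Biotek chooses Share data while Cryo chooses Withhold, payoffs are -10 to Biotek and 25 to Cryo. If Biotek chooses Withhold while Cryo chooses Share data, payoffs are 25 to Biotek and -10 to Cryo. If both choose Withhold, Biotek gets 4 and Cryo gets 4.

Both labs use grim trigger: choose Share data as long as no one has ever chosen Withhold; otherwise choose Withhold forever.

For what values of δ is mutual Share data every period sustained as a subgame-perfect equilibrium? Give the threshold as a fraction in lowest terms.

19/(1−δ) ≥ 25 + 4δ/(1−δ)
19 ≥ 25 − 21δ
δ ≥ 6/21 = 2/7.

2/7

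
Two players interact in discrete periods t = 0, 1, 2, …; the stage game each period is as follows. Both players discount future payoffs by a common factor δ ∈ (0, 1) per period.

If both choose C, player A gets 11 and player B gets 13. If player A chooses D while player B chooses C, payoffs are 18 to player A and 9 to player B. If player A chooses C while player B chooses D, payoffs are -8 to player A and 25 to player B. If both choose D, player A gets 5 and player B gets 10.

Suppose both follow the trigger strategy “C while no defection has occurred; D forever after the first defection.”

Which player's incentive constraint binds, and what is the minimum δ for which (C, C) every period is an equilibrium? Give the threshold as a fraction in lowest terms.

player B; δ ≥ 4/5

For player A: deviation gain 18−11 = 7, per-period punishment loss 11−5 = 6. IC gives δ ≥ 7/13.
For player B: gain 12, loss 3 per period, so δ ≥ 12/15 = 4/5.
The tighter constraint is player B's, so cooperation needs δ ≥ 4/5.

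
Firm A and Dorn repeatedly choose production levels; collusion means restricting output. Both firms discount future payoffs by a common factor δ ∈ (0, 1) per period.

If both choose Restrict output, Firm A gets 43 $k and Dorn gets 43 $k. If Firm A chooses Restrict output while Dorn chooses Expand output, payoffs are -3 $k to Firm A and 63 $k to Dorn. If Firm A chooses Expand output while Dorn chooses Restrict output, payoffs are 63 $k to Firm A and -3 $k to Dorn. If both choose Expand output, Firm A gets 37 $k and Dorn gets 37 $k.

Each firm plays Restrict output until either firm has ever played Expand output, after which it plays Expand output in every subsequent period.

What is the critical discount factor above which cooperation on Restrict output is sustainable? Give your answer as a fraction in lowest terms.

Under grim trigger the critical discount factor is (T−C)/(T−P) with T = 63, C = 43, P = 37.
δ* = (63−43)/(63−37) = 20/26 = 10/13.

10/13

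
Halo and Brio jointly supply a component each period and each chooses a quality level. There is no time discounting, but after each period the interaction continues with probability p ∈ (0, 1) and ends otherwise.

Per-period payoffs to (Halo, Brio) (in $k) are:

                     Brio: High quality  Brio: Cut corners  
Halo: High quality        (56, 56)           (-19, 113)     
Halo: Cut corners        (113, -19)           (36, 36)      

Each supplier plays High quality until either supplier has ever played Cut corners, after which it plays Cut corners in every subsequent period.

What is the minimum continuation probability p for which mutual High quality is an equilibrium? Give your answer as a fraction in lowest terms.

57/77

Expected cooperation value is 56 + p·56 + p²·56 + … = 56/(1−p); deviation gives 113 + p·36/(1−p).
56 ≥ 113(1−p) + 36p ⇒ 77p ≥ 57 ⇒ p ≥ 57/77.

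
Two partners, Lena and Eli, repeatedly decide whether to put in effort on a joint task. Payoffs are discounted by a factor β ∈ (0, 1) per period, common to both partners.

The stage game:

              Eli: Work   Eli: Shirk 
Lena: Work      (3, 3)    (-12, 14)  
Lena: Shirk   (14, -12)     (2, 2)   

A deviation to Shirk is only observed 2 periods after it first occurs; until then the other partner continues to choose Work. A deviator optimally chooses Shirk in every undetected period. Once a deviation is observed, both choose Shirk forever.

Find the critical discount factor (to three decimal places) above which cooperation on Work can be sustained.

Deviating for the 2 undetected periods gains 14−3 = 11 per period over cooperation, then loses 3−2 = 1 per period forever once punishment starts.
Gain: 11(1 + β + … + β^1); loss: 1·β^2/(1−β).
No profitable deviation ⇔ 11(1−β^2) ≤ 1·β^2, i.e. β^2 ≥ 11/(11+1) = 11/12.
Hence β ≥ (11/12)^(1/2) ≈ 0.957.

0.957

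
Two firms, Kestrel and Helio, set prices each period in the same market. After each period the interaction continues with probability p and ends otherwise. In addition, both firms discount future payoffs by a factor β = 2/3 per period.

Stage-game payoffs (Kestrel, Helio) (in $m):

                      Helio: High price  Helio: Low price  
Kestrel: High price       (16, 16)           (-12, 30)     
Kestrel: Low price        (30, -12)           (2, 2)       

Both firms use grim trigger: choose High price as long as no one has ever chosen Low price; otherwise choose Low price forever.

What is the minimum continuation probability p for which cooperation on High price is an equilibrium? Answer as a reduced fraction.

With continuation probability p and discount β, the effective per-period discount factor is βp.
Grim-trigger IC: βp ≥ (30−16)/(30−2) = 1/2.
So p ≥ (1/2)/(2/3) = 3/4.

3/4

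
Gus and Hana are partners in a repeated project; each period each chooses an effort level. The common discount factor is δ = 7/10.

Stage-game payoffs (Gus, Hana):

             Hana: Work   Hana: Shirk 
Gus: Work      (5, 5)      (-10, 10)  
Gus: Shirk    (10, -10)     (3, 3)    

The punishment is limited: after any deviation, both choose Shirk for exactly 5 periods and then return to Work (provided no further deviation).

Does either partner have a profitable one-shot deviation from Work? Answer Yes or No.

Yes

IC: δ+…+δ^5 ≥ (10−5)/(5−3) = 5/2.
At δ = 7/10: partial sum = 1.9412 < 2.5000. Cooperation not sustainable.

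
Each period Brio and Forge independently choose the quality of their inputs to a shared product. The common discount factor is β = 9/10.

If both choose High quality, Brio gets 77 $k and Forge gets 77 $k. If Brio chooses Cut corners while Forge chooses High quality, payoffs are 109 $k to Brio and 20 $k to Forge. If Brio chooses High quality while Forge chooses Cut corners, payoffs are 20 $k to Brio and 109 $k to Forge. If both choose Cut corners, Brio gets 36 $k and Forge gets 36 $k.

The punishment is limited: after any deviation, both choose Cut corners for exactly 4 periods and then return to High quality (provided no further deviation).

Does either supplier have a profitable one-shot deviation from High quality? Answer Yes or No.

No

A one-shot deviation gives 109 now, then 36 for 4 periods, then back to 77.
Gain from deviating: (109−77) today; loss: (77−36) in each of the next 4 periods.
No-deviation condition: (77−36)(β+…+β^4) ≥ 109−77, i.e. β+…+β^4 ≥ 32/41.
At β = 9/10: β+…+β^4 = 3.0951 ≥ 0.7805.
So cooperation is sustainable.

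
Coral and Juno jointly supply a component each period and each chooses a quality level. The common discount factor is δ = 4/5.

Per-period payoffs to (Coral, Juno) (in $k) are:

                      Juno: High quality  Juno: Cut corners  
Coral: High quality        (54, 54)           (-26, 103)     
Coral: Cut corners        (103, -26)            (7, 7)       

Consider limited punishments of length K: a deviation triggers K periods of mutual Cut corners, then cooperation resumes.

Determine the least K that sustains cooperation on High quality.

Need Σ_{k=1}^{K} δ^k ≥ (103−54)/(54−7) = 1.0426 at δ = 4/5.
At K = 1 the sum is 0.8000 < 1.0426; at K = 2 it is 1.4400 ≥ 1.0426.
So the minimum punishment length is K = 2.

2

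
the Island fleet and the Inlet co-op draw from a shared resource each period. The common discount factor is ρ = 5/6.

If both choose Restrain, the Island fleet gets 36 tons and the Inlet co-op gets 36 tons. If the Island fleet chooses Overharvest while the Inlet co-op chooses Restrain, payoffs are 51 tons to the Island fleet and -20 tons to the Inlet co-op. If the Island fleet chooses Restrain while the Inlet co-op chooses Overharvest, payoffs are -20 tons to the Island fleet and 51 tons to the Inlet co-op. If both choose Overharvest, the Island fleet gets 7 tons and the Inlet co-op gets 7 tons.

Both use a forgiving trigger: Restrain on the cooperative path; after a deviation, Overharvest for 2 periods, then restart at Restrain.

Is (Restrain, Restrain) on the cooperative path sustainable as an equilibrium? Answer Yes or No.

Yes

Comparing payoff streams over the 3 periods until play realigns: cooperate → 36(1+ρ+…+ρ^2); deviate → 51 + 7(ρ+…+ρ^2).
Cooperation is sustained iff (36−7)(ρ+…+ρ^2) ≥ 51−36.
ρ+…+ρ^2 = 5/6·(1−(5/6)^2)/(1−5/6) = 1.5278, and (51−36)/(36−7) = 0.5172.
1.5278 ≥ 0.5172, so cooperation is sustainable.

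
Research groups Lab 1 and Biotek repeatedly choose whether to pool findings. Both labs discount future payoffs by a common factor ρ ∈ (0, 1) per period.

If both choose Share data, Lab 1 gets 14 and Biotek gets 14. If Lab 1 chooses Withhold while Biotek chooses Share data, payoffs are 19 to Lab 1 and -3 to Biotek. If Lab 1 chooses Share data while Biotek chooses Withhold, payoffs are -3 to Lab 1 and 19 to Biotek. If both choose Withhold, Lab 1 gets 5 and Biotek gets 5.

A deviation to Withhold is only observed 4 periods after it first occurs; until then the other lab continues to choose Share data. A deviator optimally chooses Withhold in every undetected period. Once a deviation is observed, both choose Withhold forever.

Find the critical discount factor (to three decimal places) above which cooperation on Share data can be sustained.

A deviator earns 19 for 4 periods, then 5 forever; cooperating earns 14 forever. Multiplying the IC by (1−ρ):
14 ≥ 19(1−ρ^4) + 5ρ^4, so 14·ρ^4 ≥ 5 and ρ^4 ≥ 5/14.
ρ ≥ (5/14)^(1/4) ≈ 0.773.

0.773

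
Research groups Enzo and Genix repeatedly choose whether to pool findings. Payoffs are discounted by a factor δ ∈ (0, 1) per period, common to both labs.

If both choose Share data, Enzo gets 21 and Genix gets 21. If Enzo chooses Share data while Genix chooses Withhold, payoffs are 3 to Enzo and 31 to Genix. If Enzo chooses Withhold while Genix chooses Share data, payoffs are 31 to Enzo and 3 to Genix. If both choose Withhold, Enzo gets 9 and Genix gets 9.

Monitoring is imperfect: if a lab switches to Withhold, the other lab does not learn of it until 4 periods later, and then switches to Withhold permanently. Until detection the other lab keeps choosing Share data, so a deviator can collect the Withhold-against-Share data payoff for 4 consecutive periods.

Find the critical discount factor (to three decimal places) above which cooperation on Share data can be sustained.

0.821

Deviating for the 4 undetected periods gains 31−21 = 10 per period over cooperation, then loses 21−9 = 12 per period forever once punishment starts.
Gain: 10(1 + δ + … + δ^3); loss: 12·δ^4/(1−δ).
No profitable deviation ⇔ 10(1−δ^4) ≤ 12·δ^4, i.e. δ^4 ≥ 10/(10+12) = 5/11.
Hence δ ≥ (5/11)^(1/4) ≈ 0.821.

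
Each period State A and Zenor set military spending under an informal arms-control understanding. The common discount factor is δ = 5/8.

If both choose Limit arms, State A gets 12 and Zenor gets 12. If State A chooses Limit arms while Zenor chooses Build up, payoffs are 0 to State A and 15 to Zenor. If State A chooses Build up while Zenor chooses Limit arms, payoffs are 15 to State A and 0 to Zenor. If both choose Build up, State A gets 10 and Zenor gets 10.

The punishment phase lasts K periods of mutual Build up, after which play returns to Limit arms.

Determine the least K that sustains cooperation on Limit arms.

IC: δ(1−δ^K)/(1−δ) ≥ (15−12)/(12−10) = 3/2.
With δ = 5/8: need 1 − δ^K ≥ 3/2·(1−5/8)/(5/8), i.e. δ^K ≤ 0.1000.
Since (5/8)^4 = 0.1526 and (5/8)^5 = 0.0954, the smallest such K is 5.

5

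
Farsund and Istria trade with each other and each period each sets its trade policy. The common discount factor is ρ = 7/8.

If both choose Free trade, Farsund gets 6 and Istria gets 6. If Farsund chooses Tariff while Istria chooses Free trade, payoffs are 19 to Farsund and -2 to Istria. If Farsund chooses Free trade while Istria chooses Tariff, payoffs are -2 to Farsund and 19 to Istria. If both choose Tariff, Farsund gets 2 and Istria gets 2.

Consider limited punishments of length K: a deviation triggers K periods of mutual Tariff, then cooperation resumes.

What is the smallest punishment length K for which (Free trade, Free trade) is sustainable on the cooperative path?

IC: ρ(1−ρ^K)/(1−ρ) ≥ (19−6)/(6−2) = 13/4.
With ρ = 7/8: need 1 − ρ^K ≥ 13/4·(1−7/8)/(7/8), i.e. ρ^K ≤ 0.5357.
Since (7/8)^4 = 0.5862 and (7/8)^5 = 0.5129, the smallest such K is 5.

5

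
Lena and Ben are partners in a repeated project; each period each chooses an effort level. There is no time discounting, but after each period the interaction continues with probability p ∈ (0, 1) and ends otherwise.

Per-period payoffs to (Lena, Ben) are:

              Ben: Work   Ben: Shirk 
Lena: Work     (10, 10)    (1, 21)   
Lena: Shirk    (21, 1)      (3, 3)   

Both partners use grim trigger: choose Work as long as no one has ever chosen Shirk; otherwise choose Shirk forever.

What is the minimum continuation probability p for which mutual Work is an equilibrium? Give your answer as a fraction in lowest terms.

With no time discounting, the continuation probability p plays the role of the discount factor.
Grim-trigger IC: 10/(1−p) ≥ 21 + 3p/(1−p) ⇒ p ≥ (21−10)/(21−3) = 11/18.

11/18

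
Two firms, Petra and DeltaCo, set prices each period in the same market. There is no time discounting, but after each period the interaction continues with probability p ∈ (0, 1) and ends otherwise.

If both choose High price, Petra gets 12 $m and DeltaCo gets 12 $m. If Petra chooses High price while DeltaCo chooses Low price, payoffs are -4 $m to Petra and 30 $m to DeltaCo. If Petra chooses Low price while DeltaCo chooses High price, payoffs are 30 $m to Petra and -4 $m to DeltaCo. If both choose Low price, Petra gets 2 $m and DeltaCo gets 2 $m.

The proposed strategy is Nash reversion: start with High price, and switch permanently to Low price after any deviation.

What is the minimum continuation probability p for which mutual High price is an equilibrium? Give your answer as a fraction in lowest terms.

9/14

With no time discounting, the continuation probability p plays the role of the discount factor.
Grim-trigger IC: 12/(1−p) ≥ 30 + 2p/(1−p) ⇒ p ≥ (30−12)/(30−2) = 9/14.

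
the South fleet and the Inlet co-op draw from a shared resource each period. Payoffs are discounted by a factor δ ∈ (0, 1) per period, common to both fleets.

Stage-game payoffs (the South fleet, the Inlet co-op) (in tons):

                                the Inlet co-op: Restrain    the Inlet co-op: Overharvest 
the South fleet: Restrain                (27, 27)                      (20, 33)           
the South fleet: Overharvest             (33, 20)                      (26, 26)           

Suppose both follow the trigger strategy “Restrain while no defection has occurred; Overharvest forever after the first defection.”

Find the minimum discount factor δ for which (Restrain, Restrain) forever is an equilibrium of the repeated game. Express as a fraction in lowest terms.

6/7

Under grim trigger the critical discount factor is (T−C)/(T−P) with T = 33, C = 27, P = 26.
δ* = (33−27)/(33−26) = 6/7.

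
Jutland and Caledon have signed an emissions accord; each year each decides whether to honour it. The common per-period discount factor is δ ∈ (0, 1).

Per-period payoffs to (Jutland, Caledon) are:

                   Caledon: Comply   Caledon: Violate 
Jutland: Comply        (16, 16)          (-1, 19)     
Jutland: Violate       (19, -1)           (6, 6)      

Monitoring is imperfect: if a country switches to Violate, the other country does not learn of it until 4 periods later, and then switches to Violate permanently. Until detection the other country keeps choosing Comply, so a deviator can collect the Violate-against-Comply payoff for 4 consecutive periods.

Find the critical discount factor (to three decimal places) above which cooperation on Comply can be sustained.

Deviating for the 4 undetected periods gains 19−16 = 3 per period over cooperation, then loses 16−6 = 10 per period forever once punishment starts.
Gain: 3(1 + δ + … + δ^3); loss: 10·δ^4/(1−δ).
No profitable deviation ⇔ 3(1−δ^4) ≤ 10·δ^4, i.e. δ^4 ≥ 3/(3+10) = 3/13.
Hence δ ≥ (3/13)^(1/4) ≈ 0.693.

0.693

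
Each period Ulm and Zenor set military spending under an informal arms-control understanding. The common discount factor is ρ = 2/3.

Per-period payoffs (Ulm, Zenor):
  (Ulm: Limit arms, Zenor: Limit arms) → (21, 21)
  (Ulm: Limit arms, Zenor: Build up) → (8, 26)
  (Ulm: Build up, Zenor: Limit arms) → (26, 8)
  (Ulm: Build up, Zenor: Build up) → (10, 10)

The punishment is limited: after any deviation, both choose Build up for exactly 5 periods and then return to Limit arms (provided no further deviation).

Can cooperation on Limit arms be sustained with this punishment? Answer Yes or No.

A one-shot deviation gives 26 now, then 10 for 5 periods, then back to 21.
Gain from deviating: (26−21) today; loss: (21−10) in each of the next 5 periods.
No-deviation condition: (21−10)(ρ+…+ρ^5) ≥ 26−21, i.e. ρ+…+ρ^5 ≥ 5/11.
At ρ = 2/3: ρ+…+ρ^5 = 1.7366 ≥ 0.4545.
So cooperation is sustainable.

Yes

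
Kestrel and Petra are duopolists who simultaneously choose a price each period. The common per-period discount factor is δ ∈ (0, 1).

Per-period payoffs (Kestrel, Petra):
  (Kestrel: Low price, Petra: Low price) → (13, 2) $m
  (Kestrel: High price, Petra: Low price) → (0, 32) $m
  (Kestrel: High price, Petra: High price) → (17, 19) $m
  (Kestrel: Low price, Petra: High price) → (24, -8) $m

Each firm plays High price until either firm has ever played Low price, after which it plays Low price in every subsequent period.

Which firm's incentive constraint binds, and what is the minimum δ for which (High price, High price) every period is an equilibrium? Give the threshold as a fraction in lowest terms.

Kestrel; δ ≥ 7/11

Kestrel's threshold: (24−17)/(24−13) = 7/11.
Petra's threshold: (32−19)/(32−2) = 13/30.
7/11 > 13/30, so Kestrel binds and δ* = 7/11.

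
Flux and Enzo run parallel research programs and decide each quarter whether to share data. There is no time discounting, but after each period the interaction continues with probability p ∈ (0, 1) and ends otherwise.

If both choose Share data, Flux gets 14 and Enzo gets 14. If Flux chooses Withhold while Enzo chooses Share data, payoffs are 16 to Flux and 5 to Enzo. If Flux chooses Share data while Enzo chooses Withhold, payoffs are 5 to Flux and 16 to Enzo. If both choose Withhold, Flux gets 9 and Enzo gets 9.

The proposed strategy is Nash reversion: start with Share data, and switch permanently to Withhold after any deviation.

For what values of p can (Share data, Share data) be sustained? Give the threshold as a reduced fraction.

With no time discounting, the continuation probability p plays the role of the discount factor.
Grim-trigger IC: 14/(1−p) ≥ 16 + 9p/(1−p) ⇒ p ≥ (16−14)/(16−9) = 2/7.

2/7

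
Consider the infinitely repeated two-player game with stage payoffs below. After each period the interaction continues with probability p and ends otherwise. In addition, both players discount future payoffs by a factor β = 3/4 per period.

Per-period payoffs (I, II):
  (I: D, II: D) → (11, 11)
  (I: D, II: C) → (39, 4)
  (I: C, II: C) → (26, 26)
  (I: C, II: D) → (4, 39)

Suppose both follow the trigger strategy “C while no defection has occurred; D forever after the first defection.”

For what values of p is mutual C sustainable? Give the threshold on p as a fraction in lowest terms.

13/21

With continuation probability p and discount β, the effective per-period discount factor is βp.
Grim-trigger IC: βp ≥ (39−26)/(39−11) = 13/28.
So p ≥ (13/28)/(3/4) = 13/21.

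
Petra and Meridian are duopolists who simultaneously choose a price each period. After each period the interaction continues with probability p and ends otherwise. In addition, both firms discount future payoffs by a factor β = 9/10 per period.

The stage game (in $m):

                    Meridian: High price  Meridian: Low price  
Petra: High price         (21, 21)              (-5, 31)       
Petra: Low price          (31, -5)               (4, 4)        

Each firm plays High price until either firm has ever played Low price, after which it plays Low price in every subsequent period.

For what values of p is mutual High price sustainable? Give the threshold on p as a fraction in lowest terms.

Expected continuation weight on next period's payoff is β·p = 9/10·p, which plays the role of the discount factor.
Cooperation requires 9/10·p ≥ (31−21)/(31−4) = 10/27, hence p ≥ 100/243.

100/243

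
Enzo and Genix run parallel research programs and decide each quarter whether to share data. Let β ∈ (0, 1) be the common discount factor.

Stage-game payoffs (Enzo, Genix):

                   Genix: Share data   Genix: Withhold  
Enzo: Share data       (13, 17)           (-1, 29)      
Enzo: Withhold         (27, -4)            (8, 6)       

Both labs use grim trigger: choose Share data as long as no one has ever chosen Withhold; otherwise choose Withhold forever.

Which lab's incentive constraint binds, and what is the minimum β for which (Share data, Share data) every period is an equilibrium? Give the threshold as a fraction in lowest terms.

Enzo's threshold: (27−13)/(27−8) = 14/19.
Genix's threshold: (29−17)/(29−6) = 12/23.
14/19 > 12/23, so Enzo binds and β* = 14/19.

Enzo; β ≥ 14/19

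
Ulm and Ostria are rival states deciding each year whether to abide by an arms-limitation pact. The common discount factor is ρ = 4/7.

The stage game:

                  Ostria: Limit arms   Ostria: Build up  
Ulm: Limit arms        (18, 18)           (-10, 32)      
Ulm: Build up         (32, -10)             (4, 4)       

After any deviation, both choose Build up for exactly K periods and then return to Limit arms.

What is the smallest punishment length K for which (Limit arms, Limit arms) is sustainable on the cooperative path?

3

IC: ρ(1−ρ^K)/(1−ρ) ≥ (32−18)/(18−4) = 1.
With ρ = 4/7: need 1 − ρ^K ≥ 1·(1−4/7)/(4/7), i.e. ρ^K ≤ 0.2500.
Since (4/7)^2 = 0.3265 and (4/7)^3 = 0.1866, the smallest such K is 3.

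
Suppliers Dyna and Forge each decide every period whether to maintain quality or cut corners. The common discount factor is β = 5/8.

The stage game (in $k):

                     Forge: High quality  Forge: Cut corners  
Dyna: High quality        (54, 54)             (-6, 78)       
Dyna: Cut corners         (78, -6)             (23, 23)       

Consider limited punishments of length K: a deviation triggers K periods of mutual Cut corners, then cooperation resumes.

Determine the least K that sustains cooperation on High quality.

2

No profitable deviation requires (54−23)(β+…+β^K) ≥ 78−54, i.e. β+…+β^K ≥ 24/31 ≈ 0.7742.
With β = 5/8, the partial sums are K=1: 0.6250, K=2: 1.0156.
K = 2 is the first length at which the sum reaches 0.7742.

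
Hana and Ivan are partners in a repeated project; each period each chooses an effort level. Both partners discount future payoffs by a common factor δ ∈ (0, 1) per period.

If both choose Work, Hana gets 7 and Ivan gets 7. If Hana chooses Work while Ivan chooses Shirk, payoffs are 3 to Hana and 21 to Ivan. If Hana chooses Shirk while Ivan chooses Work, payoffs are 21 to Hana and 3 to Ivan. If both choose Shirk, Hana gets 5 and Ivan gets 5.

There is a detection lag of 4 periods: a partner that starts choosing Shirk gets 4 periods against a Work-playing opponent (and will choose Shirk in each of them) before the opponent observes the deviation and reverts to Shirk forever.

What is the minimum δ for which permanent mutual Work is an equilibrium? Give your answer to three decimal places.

Deviating for the 4 undetected periods gains 21−7 = 14 per period over cooperation, then loses 7−5 = 2 per period forever once punishment starts.
Gain: 14(1 + δ + … + δ^3); loss: 2·δ^4/(1−δ).
No profitable deviation ⇔ 14(1−δ^4) ≤ 2·δ^4, i.e. δ^4 ≥ 14/(14+2) = 7/8.
Hence δ ≥ (7/8)^(1/4) ≈ 0.967.

0.967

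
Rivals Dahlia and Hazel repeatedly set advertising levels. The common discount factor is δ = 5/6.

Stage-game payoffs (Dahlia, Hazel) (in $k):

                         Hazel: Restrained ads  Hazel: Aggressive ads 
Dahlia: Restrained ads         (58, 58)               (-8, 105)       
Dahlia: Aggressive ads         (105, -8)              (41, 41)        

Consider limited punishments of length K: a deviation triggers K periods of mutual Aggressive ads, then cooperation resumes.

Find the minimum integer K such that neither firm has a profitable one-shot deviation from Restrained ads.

5

Need Σ_{k=1}^{K} δ^k ≥ (105−58)/(58−41) = 2.7647 at δ = 5/6.
At K = 4 the sum is 2.5887 < 2.7647; at K = 5 it is 2.9906 ≥ 2.7647.
So the minimum punishment length is K = 5.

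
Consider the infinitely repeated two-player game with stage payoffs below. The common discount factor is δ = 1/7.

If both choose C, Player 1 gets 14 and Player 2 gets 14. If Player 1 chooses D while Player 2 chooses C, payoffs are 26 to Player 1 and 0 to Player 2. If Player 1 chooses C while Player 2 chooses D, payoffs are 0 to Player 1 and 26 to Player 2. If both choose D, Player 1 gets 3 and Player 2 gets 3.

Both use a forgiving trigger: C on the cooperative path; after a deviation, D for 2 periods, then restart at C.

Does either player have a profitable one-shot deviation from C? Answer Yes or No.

Yes

A one-shot deviation gives 26 now, then 3 for 2 periods, then back to 14.
Gain from deviating: (26−14) today; loss: (14−3) in each of the next 2 periods.
No-deviation condition: (14−3)(δ+…+δ^2) ≥ 26−14, i.e. δ+…+δ^2 ≥ 12/11.
At δ = 1/7: δ+…+δ^2 = 0.1633 < 1.0909.
So cooperation is not sustainable.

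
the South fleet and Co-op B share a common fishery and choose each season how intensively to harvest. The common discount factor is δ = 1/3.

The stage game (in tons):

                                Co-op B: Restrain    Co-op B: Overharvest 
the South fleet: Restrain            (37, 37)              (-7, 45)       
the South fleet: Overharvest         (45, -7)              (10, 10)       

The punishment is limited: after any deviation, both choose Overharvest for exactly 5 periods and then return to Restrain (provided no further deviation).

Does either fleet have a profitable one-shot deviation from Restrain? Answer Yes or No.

No

IC: δ+…+δ^5 ≥ (45−37)/(37−10) = 8/27.
At δ = 1/3: partial sum = 0.4979 ≥ 0.2963. Cooperation sustainable.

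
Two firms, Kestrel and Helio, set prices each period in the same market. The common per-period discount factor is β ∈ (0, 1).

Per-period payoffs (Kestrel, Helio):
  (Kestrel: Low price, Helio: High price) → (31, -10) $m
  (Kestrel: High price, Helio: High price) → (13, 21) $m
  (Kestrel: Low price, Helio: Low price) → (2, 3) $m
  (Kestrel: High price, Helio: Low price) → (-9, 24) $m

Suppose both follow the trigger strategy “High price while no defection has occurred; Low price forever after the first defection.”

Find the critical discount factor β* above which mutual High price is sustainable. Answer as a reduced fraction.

For Kestrel: deviation gain 31−13 = 18, per-period punishment loss 13−2 = 11. IC gives β ≥ 18/29.
For Helio: gain 3, loss 18 per period, so β ≥ 3/21 = 1/7.
The tighter constraint is Kestrel's, so cooperation needs β ≥ 18/29.

18/29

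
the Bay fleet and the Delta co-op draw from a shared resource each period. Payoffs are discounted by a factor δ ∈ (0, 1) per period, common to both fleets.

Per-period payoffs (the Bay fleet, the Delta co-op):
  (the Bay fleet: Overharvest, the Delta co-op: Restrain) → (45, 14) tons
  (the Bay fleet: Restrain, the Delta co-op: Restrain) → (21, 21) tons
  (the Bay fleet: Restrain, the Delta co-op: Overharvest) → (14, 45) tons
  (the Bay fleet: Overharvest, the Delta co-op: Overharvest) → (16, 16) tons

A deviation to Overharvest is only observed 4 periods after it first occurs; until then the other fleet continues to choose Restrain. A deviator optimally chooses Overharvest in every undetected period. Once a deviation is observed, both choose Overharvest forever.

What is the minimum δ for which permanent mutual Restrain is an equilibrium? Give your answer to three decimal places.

0.954

A deviator earns 45 for 4 periods, then 16 forever; cooperating earns 21 forever. Multiplying the IC by (1−δ):
21 ≥ 45(1−δ^4) + 16δ^4, so 29·δ^4 ≥ 24 and δ^4 ≥ 24/29.
δ ≥ (24/29)^(1/4) ≈ 0.954.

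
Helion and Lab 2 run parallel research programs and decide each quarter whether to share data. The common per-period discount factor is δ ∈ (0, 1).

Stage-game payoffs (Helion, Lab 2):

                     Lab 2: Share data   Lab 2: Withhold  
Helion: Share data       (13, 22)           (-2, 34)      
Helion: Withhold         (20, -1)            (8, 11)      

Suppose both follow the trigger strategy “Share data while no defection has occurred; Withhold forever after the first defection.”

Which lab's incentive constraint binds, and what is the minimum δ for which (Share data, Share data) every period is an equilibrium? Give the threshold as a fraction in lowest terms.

Helion's threshold: (20−13)/(20−8) = 7/12.
Lab 2's threshold: (34−22)/(34−11) = 12/23.
7/12 > 12/23, so Helion binds and δ* = 7/12.

Helion; δ ≥ 7/12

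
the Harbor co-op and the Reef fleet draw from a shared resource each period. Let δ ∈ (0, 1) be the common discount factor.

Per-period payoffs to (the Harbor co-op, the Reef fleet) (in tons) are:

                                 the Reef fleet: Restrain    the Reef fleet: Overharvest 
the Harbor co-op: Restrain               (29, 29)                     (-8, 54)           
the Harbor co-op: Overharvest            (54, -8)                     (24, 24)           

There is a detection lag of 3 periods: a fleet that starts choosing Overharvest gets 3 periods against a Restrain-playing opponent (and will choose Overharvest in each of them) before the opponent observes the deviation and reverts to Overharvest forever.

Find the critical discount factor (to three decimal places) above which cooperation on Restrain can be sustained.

0.941

A deviator earns 54 for 3 periods, then 24 forever; cooperating earns 29 forever. Multiplying the IC by (1−δ):
29 ≥ 54(1−δ^3) + 24δ^3, so 30·δ^3 ≥ 25 and δ^3 ≥ 5/6.
δ ≥ (5/6)^(1/3) ≈ 0.941.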